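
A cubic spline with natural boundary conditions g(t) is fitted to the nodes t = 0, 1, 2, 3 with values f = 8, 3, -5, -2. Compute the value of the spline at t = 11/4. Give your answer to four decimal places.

-3.4844

Write m_i for g''(x_i). With h_i = 1, 1, 1 and divided differences Δ_i = -5, -8, 3, the continuity of g' gives the tridiagonal system
  1·m_0 + 4·m_1 + 1·m_2 = 6(Δ_1 - Δ_0) = -18
  1·m_1 + 4·m_2 + 1·m_3 = 6(Δ_2 - Δ_1) = 66
Natural end conditions: m_0 = m_3 = 0.
Hence m_0 = 0, m_1 = -46/5, m_2 = 94/5, m_3 = 0.
On [2, 3], g(t) = -5 - 49/15·(t - 2) + 47/5·(t - 2)² - 47/15·(t - 2)³.
With (t - 2) = 3/4: g(11/4) = -223/64.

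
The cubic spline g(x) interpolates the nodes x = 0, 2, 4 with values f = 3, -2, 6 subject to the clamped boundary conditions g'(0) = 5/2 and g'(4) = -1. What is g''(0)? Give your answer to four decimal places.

Put M_i = g'' at the i-th knot. Here h = (2, 2) and Δ = (-5/2, 4), so the interior equations h_(i-1)·M_(i-1) + 2(h_(i-1)+h_i)·M_i + h_i·M_(i+1) = 6(Δ_i − Δ_(i-1)) read
  2·M_0 + 8·M_1 + 2·M_2 = 6(Δ_1 - Δ_0) = 39
Clamped end conditions give two more equations: 2h_0·M_0 + h_0·M_1 = 6(Δ_0 - g'(0)) = -30 and h_1·M_1 + 2h_1·M_2 = 6(g'(4) - Δ_1) = -30.
Solving the tridiagonal system: M_0 = -53/4, M_1 = 23/2, M_2 = -53/4.

-13.2500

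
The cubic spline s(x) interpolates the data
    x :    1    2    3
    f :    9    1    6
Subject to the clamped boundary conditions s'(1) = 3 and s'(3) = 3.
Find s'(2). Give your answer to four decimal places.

-3.7500

Write M_i for s''(x_i). With h_i = 1, 1 and divided differences Δ_i = -8, 5, the continuity of s' gives the tridiagonal system
  1·M_0 + 4·M_1 + 1·M_2 = 6(Δ_1 - Δ_0) = 78
Clamped end conditions give two more equations: 2h_0·M_0 + h_0·M_1 = 6(Δ_0 - s'(1)) = -66 and h_1·M_1 + 2h_1·M_2 = 6(s'(3) - Δ_1) = -12.
Forward elimination and back-substitution give M_0 = -105/2, M_1 = 39, M_2 = -51/2.
On [2, 3], s'(x) = b_1 + 2c_1·(x - 2) + 3d_1·(x - 2)² with b_1 = Δ_1 - h_1(2M_1 + M_2)/6 = -15/4, c_1 = M_1/2 = 39/2, d_1 = (M_2 - M_1)/(6h_1) = -43/4. So s'(2) = -15/4.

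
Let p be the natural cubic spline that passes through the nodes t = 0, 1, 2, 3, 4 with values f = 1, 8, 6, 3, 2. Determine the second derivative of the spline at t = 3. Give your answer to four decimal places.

Put m_i = p'' at the i-th knot. Here h = (1, 1, 1, 1) and Δ = (7, -2, -3, -1), so the interior equations h_(i-1)·m_(i-1) + 2(h_(i-1)+h_i)·m_i + h_i·m_(i+1) = 6(Δ_i − Δ_(i-1)) read
  1·m_0 + 4·m_1 + 1·m_2 = 6(Δ_1 - Δ_0) = -54
  1·m_1 + 4·m_2 + 1·m_3 = 6(Δ_2 - Δ_1) = -6
  1·m_2 + 4·m_3 + 1·m_4 = 6(Δ_3 - Δ_2) = 12
Natural end conditions: m_0 = m_4 = 0.
Solving: m_0 = 0, m_1 = -387/28, m_2 = 9/7, m_3 = 75/28, m_4 = 0.

2.6786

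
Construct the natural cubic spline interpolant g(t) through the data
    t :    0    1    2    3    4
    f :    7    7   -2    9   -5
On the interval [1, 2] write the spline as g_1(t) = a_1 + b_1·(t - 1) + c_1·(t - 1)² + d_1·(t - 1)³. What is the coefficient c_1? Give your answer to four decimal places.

-12.8571

Write m_i for g''(x_i). With h_i = 1, 1, 1, 1 and divided differences Δ_i = 0, -9, 11, -14, the continuity of g' gives the tridiagonal system
  1·m_0 + 4·m_1 + 1·m_2 = 6(Δ_1 - Δ_0) = -54
  1·m_1 + 4·m_2 + 1·m_3 = 6(Δ_2 - Δ_1) = 120
  1·m_2 + 4·m_3 + 1·m_4 = 6(Δ_3 - Δ_2) = -150
Natural end conditions: m_0 = m_4 = 0.
Forward elimination and back-substitution give m_0 = 0, m_1 = -180/7, m_2 = 342/7, m_3 = -348/7, m_4 = 0.
On [1, 2], with g_1(t) = a_1 + b_1·(t - 1) + c_1·(t - 1)² + d_1·(t - 1)³: c_1 = m_1/2 = -90/7, d_1 = (m_2 - m_1)/(6h_1) = 87/7, b_1 = Δ_1 - h_1(2m_1 + m_2)/6 = -60/7.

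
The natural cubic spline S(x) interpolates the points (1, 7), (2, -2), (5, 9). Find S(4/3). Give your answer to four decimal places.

With M_i denoting the second derivative at x_i, h_i = 1, 3, and Δ_i = (y_(i+1) − y_i)/h_i = -9, 11/3:
  1·M_0 + 8·M_1 + 3·M_2 = 6(Δ_1 - Δ_0) = 76
Natural end conditions: M_0 = M_2 = 0.
Forward elimination and back-substitution give M_0 = 0, M_1 = 19/2, M_2 = 0.
On [1, 2], S(x) = 7 - 127/12·(x - 1) + 0·(x - 1)² + 19/12·(x - 1)³.
With (x - 1) = 1/3: S(4/3) = 286/81.

3.5309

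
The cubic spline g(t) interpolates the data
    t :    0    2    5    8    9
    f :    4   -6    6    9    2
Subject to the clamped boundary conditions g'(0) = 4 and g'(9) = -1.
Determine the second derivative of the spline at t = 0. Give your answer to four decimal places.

Let M_i = g''(x_i). Step sizes h_i = 2, 3, 3, 1; slopes of the chords Δ_i = (y_(i+1) - y_i)/h_i = -5, 4, 1, -7.
  2·M_0 + 10·M_1 + 3·M_2 = 6(Δ_1 - Δ_0) = 54
  3·M_1 + 12·M_2 + 3·M_3 = 6(Δ_2 - Δ_1) = -18
  3·M_2 + 8·M_3 + 1·M_4 = 6(Δ_3 - Δ_2) = -48
Clamped end conditions give two more equations: 2h_0·M_0 + h_0·M_1 = 6(Δ_0 - g'(0)) = -54 and h_3·M_3 + 2h_3·M_4 = 6(g'(9) - Δ_3) = 36.
Hence M_0 = -1795/98, M_1 = 472/49, M_2 = -93/49, M_3 = -394/49, M_4 = 1079/49.

-18.3163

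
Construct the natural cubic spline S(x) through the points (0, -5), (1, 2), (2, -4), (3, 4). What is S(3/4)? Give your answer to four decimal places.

1.6938

With M_i denoting the second derivative at x_i, h_i = 1, 1, 1, and Δ_i = (y_(i+1) − y_i)/h_i = 7, -6, 8:
  1·M_0 + 4·M_1 + 1·M_2 = 6(Δ_1 - Δ_0) = -78
  1·M_1 + 4·M_2 + 1·M_3 = 6(Δ_2 - Δ_1) = 84
Natural end conditions: M_0 = M_3 = 0.
Forward elimination and back-substitution give M_0 = 0, M_1 = -132/5, M_2 = 138/5, M_3 = 0.
On [0, 1], S(x) = -5 + 57/5·x + 0·x² - 22/5·x³.
With x = 3/4: S(3/4) = 271/160.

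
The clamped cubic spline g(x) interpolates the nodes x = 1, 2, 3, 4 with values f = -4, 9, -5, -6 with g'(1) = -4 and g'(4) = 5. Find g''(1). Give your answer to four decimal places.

86.8000

With m_i denoting the second derivative at x_i, h_i = 1, 1, 1, and Δ_i = (y_(i+1) − y_i)/h_i = 13, -14, -1:
  1·m_0 + 4·m_1 + 1·m_2 = 6(Δ_1 - Δ_0) = -162
  1·m_1 + 4·m_2 + 1·m_3 = 6(Δ_2 - Δ_1) = 78
Clamped end conditions give two more equations: 2h_0·m_0 + h_0·m_1 = 6(Δ_0 - g'(1)) = 102 and h_2·m_2 + 2h_2·m_3 = 6(g'(4) - Δ_2) = 36.
Hence m_0 = 434/5, m_1 = -358/5, m_2 = 188/5, m_3 = -4/5.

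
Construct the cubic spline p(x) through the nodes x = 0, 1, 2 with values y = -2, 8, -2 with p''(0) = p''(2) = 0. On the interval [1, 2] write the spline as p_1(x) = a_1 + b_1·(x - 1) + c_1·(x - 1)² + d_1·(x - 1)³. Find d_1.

5

Put M_i = p'' at the i-th knot. Here h = (1, 1) and Δ = (10, -10), so the interior equations h_(i-1)·M_(i-1) + 2(h_(i-1)+h_i)·M_i + h_i·M_(i+1) = 6(Δ_i − Δ_(i-1)) read
  1·M_0 + 4·M_1 + 1·M_2 = 6(Δ_1 - Δ_0) = -120
Natural end conditions: M_0 = M_2 = 0.
Hence M_0 = 0, M_1 = -30, M_2 = 0.
On [1, 2], with p_1(x) = a_1 + b_1·(x - 1) + c_1·(x - 1)² + d_1·(x - 1)³: c_1 = M_1/2 = -15, d_1 = (M_2 - M_1)/(6h_1) = 5, b_1 = Δ_1 - h_1(2M_1 + M_2)/6 = 0.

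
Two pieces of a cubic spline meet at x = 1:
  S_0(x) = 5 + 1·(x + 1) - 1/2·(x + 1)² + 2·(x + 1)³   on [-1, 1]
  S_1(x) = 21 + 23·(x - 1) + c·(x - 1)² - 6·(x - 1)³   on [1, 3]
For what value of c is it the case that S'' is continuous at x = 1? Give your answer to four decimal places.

S_0''(x) = -1 + 12·(x + 1), so S_0''(1) = 23. On the right, S_1''(1) = 2c, so c = 23/2.

11.5000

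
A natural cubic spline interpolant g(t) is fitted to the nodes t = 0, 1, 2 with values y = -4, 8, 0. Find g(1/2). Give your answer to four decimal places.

Let σ_i = g''(x_i). Step sizes h_i = 1, 1; slopes of the chords Δ_i = (y_(i+1) - y_i)/h_i = 12, -8.
  1·σ_0 + 4·σ_1 + 1·σ_2 = 6(Δ_1 - Δ_0) = -120
Natural end conditions: σ_0 = σ_2 = 0.
Forward elimination and back-substitution give σ_0 = 0, σ_1 = -30, σ_2 = 0.
On [0, 1], g(t) = -4 + 17·t + 0·t² - 5·t³.
With t = 1/2: g(1/2) = 31/8.

3.8750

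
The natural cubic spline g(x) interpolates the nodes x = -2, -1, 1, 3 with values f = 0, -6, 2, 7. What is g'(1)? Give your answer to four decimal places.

5.1364

Put M_i = g'' at the i-th knot. Here h = (1, 2, 2) and Δ = (-6, 4, 5/2), so the interior equations h_(i-1)·M_(i-1) + 2(h_(i-1)+h_i)·M_i + h_i·M_(i+1) = 6(Δ_i − Δ_(i-1)) read
  1·M_0 + 6·M_1 + 2·M_2 = 6(Δ_1 - Δ_0) = 60
  2·M_1 + 8·M_2 + 2·M_3 = 6(Δ_2 - Δ_1) = -9
Natural end conditions: M_0 = M_3 = 0.
Forward elimination and back-substitution give M_0 = 0, M_1 = 249/22, M_2 = -87/22, M_3 = 0.
On [1, 3], g'(x) = b_2 + 2c_2·(x - 1) + 3d_2·(x - 1)² with b_2 = Δ_2 - h_2(2M_2 + M_3)/6 = 113/22, c_2 = M_2/2 = -87/44, d_2 = (M_3 - M_2)/(6h_2) = 29/88. So g'(1) = 113/22.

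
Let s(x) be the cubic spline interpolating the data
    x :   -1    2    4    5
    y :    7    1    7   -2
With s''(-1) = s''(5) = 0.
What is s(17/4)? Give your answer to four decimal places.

With M_i denoting the second derivative at x_i, h_i = 3, 2, 1, and Δ_i = (y_(i+1) − y_i)/h_i = -2, 3, -9:
  3·M_0 + 10·M_1 + 2·M_2 = 6(Δ_1 - Δ_0) = 30
  2·M_1 + 6·M_2 + 1·M_3 = 6(Δ_2 - Δ_1) = -72
Natural end conditions: M_0 = M_3 = 0.
Solving: M_0 = 0, M_1 = 81/14, M_2 = -195/14, M_3 = 0.
On [4, 5], s(x) = 7 - 61/14·(x - 4) - 195/28·(x - 4)² + 65/28·(x - 4)³.
With (x - 4) = 1/4: s(17/4) = 1411/256.

5.5117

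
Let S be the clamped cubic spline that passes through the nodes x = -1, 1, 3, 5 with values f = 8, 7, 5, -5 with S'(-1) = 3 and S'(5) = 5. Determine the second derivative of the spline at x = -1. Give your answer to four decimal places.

-7.0333

Let σ_i = S''(x_i). Step sizes h_i = 2, 2, 2; slopes of the chords Δ_i = (y_(i+1) - y_i)/h_i = -1/2, -1, -5.
  2·σ_0 + 8·σ_1 + 2·σ_2 = 6(Δ_1 - Δ_0) = -3
  2·σ_1 + 8·σ_2 + 2·σ_3 = 6(Δ_2 - Δ_1) = -24
Clamped end conditions give two more equations: 2h_0·σ_0 + h_0·σ_1 = 6(Δ_0 - S'(-1)) = -21 and h_2·σ_2 + 2h_2·σ_3 = 6(S'(5) - Δ_2) = 60.
Solving the tridiagonal system: σ_0 = -211/30, σ_1 = 107/30, σ_2 = -131/15, σ_3 = 581/30.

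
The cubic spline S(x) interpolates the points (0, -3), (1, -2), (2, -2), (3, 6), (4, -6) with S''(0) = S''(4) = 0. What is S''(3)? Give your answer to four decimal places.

Write m_i for S''(x_i). With h_i = 1, 1, 1, 1 and divided differences Δ_i = 1, 0, 8, -12, the continuity of S' gives the tridiagonal system
  1·m_0 + 4·m_1 + 1·m_2 = 6(Δ_1 - Δ_0) = -6
  1·m_1 + 4·m_2 + 1·m_3 = 6(Δ_2 - Δ_1) = 48
  1·m_2 + 4·m_3 + 1·m_4 = 6(Δ_3 - Δ_2) = -120
Natural end conditions: m_0 = m_4 = 0.
Hence m_0 = 0, m_1 = -201/28, m_2 = 159/7, m_3 = -999/28, m_4 = 0.

-35.6786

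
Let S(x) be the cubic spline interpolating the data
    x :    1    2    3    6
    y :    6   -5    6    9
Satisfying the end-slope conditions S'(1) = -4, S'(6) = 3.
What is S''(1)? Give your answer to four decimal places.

Write σ_i for S''(x_i). With h_i = 1, 1, 3 and divided differences Δ_i = -11, 11, 1, the continuity of S' gives the tridiagonal system
  1·σ_0 + 4·σ_1 + 1·σ_2 = 6(Δ_1 - Δ_0) = 132
  1·σ_1 + 8·σ_2 + 3·σ_3 = 6(Δ_2 - Δ_1) = -60
Clamped end conditions give two more equations: 2h_0·σ_0 + h_0·σ_1 = 6(Δ_0 - S'(1)) = -42 and h_2·σ_2 + 2h_2·σ_3 = 6(S'(6) - Δ_2) = 12.
Solving the tridiagonal system: σ_0 = -1316/29, σ_1 = 1414/29, σ_2 = -512/29, σ_3 = 314/29.

-45.3793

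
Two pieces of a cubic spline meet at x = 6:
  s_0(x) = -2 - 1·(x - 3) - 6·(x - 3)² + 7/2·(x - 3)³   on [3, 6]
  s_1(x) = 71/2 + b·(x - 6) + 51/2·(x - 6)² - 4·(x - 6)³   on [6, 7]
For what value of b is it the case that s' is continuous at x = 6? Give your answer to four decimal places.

s_0'(x) = -1 - 12·(x - 3) + 21/2·(x - 3)², so s_0'(6) = 115/2. On the right, s_1'(6) = b, so b = 115/2.

57.5000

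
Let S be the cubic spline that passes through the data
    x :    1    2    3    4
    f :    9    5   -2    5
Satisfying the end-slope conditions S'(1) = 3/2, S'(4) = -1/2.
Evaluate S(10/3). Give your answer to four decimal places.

0.2123

Let m_i = S''(x_i). Step sizes h_i = 1, 1, 1; slopes of the chords Δ_i = (y_(i+1) - y_i)/h_i = -4, -7, 7.
  1·m_0 + 4·m_1 + 1·m_2 = 6(Δ_1 - Δ_0) = -18
  1·m_1 + 4·m_2 + 1·m_3 = 6(Δ_2 - Δ_1) = 84
Clamped end conditions give two more equations: 2h_0·m_0 + h_0·m_1 = 6(Δ_0 - S'(1)) = -33 and h_2·m_2 + 2h_2·m_3 = 6(S'(4) - Δ_2) = -45.
Forward elimination and back-substitution give m_0 = -173/15, m_1 = -149/15, m_2 = 499/15, m_3 = -587/15.
On [3, 4], S(x) = -2 + 73/30·(x - 3) + 499/30·(x - 3)² - 181/15·(x - 3)³.
With (x - 3) = 1/3: S(10/3) = 86/405.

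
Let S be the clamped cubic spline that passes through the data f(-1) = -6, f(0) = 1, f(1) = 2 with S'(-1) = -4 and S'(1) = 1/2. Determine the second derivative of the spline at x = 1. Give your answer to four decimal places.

Let M_i = S''(x_i). Step sizes h_i = 1, 1; slopes of the chords Δ_i = (y_(i+1) - y_i)/h_i = 7, 1.
  1·M_0 + 4·M_1 + 1·M_2 = 6(Δ_1 - Δ_0) = -36
Clamped end conditions give two more equations: 2h_0·M_0 + h_0·M_1 = 6(Δ_0 - S'(-1)) = 66 and h_1·M_1 + 2h_1·M_2 = 6(S'(1) - Δ_1) = -3.
Hence M_0 = 177/4, M_1 = -45/2, M_2 = 39/4.

9.7500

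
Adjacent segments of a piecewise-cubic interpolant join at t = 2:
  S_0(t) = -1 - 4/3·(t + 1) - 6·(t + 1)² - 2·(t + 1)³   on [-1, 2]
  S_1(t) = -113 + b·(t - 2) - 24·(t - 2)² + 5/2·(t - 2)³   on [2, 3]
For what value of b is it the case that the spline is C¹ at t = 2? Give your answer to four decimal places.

-91.3333

S_0'(t) = -4/3 - 12·(t + 1) - 6·(t + 1)², so S_0'(2) = -274/3. On the right, S_1'(2) = b, so b = -274/3.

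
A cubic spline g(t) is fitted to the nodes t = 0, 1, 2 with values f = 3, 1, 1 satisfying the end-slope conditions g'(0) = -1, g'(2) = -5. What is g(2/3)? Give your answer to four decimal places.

1.4444

Write m_i for g''(x_i). With h_i = 1, 1 and divided differences Δ_i = -2, 0, the continuity of g' gives the tridiagonal system
  1·m_0 + 4·m_1 + 1·m_2 = 6(Δ_1 - Δ_0) = 12
Clamped end conditions give two more equations: 2h_0·m_0 + h_0·m_1 = 6(Δ_0 - g'(0)) = -6 and h_1·m_1 + 2h_1·m_2 = 6(g'(2) - Δ_1) = -30.
Forward elimination and back-substitution give m_0 = -8, m_1 = 10, m_2 = -20.
On [0, 1], g(t) = 3 - 1·t - 4·t² + 3·t³.
With t = 2/3: g(2/3) = 13/9.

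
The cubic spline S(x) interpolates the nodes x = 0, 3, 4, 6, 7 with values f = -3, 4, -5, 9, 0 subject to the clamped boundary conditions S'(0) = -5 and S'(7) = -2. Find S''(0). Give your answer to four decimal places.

Let m_i = S''(x_i). Step sizes h_i = 3, 1, 2, 1; slopes of the chords Δ_i = (y_(i+1) - y_i)/h_i = 7/3, -9, 7, -9.
  3·m_0 + 8·m_1 + 1·m_2 = 6(Δ_1 - Δ_0) = -68
  1·m_1 + 6·m_2 + 2·m_3 = 6(Δ_2 - Δ_1) = 96
  2·m_2 + 6·m_3 + 1·m_4 = 6(Δ_3 - Δ_2) = -96
Clamped end conditions give two more equations: 2h_0·m_0 + h_0·m_1 = 6(Δ_0 - S'(0)) = 44 and h_3·m_3 + 2h_3·m_4 = 6(S'(7) - Δ_3) = 42.
Solving the tridiagonal system: m_0 = 3028/183, m_1 = -1124/61, m_2 = 1816/61, m_3 = -1958/61, m_4 = 2260/61.

16.5464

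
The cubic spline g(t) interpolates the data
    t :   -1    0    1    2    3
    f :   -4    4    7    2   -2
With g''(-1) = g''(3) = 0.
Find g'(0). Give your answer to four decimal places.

6.5000

Put m_i = g'' at the i-th knot. Here h = (1, 1, 1, 1) and Δ = (8, 3, -5, -4), so the interior equations h_(i-1)·m_(i-1) + 2(h_(i-1)+h_i)·m_i + h_i·m_(i+1) = 6(Δ_i − Δ_(i-1)) read
  1·m_0 + 4·m_1 + 1·m_2 = 6(Δ_1 - Δ_0) = -30
  1·m_1 + 4·m_2 + 1·m_3 = 6(Δ_2 - Δ_1) = -48
  1·m_2 + 4·m_3 + 1·m_4 = 6(Δ_3 - Δ_2) = 6
Natural end conditions: m_0 = m_4 = 0.
Solving the tridiagonal system: m_0 = 0, m_1 = -9/2, m_2 = -12, m_3 = 9/2, m_4 = 0.
On [0, 1], g'(t) = b_1 + 2c_1·t + 3d_1·t² with b_1 = Δ_1 - h_1(2m_1 + m_2)/6 = 13/2, c_1 = m_1/2 = -9/4, d_1 = (m_2 - m_1)/(6h_1) = -5/4. So g'(0) = 13/2.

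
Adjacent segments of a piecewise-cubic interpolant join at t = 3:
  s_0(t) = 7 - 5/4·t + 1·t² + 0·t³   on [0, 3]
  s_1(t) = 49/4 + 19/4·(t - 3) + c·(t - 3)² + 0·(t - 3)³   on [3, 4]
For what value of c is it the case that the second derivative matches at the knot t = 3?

s_0''(t) = 2 + 0·t, so s_0''(3) = 2. On the right, s_1''(3) = 2c, so c = 1.

1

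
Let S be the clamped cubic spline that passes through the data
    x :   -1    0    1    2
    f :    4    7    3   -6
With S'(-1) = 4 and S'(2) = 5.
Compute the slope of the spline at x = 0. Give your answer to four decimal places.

1.0667

Put M_i = S'' at the i-th knot. Here h = (1, 1, 1) and Δ = (3, -4, -9), so the interior equations h_(i-1)·M_(i-1) + 2(h_(i-1)+h_i)·M_i + h_i·M_(i+1) = 6(Δ_i − Δ_(i-1)) read
  1·M_0 + 4·M_1 + 1·M_2 = 6(Δ_1 - Δ_0) = -42
  1·M_1 + 4·M_2 + 1·M_3 = 6(Δ_2 - Δ_1) = -30
Clamped end conditions give two more equations: 2h_0·M_0 + h_0·M_1 = 6(Δ_0 - S'(-1)) = -6 and h_2·M_2 + 2h_2·M_3 = 6(S'(2) - Δ_2) = 84.
Solving the tridiagonal system: M_0 = -2/15, M_1 = -86/15, M_2 = -284/15, M_3 = 772/15.
On [0, 1], S'(x) = b_1 + 2c_1·x + 3d_1·x² with b_1 = Δ_1 - h_1(2M_1 + M_2)/6 = 16/15, c_1 = M_1/2 = -43/15, d_1 = (M_2 - M_1)/(6h_1) = -11/5. So S'(0) = 16/15.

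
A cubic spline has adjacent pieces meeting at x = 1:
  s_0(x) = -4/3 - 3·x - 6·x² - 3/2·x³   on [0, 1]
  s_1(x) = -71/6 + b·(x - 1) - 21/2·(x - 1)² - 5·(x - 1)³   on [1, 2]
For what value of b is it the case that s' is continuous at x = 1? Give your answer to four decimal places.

-19.5000

s_0'(x) = -3 - 12·x - 9/2·x², so s_0'(1) = -39/2. On the right, s_1'(1) = b, so b = -39/2.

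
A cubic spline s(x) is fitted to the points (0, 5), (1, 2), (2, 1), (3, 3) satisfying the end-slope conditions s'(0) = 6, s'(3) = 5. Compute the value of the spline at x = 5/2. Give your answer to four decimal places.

1.4583

Write M_i for s''(x_i). With h_i = 1, 1, 1 and divided differences Δ_i = -3, -1, 2, the continuity of s' gives the tridiagonal system
  1·M_0 + 4·M_1 + 1·M_2 = 6(Δ_1 - Δ_0) = 12
  1·M_1 + 4·M_2 + 1·M_3 = 6(Δ_2 - Δ_1) = 18
Clamped end conditions give two more equations: 2h_0·M_0 + h_0·M_1 = 6(Δ_0 - s'(0)) = -54 and h_2·M_2 + 2h_2·M_3 = 6(s'(3) - Δ_2) = 18.
Solving the tridiagonal system: M_0 = -98/3, M_1 = 34/3, M_2 = -2/3, M_3 = 28/3.
On [2, 3], s(x) = 1 + 2/3·(x - 2) - 1/3·(x - 2)² + 5/3·(x - 2)³.
With (x - 2) = 1/2: s(5/2) = 35/24.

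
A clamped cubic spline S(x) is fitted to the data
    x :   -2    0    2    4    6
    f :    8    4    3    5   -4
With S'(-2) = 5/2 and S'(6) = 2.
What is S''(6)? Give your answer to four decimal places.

13.8661

With m_i denoting the second derivative at x_i, h_i = 2, 2, 2, 2, and Δ_i = (y_(i+1) − y_i)/h_i = -2, -1/2, 1, -9/2:
  2·m_0 + 8·m_1 + 2·m_2 = 6(Δ_1 - Δ_0) = 9
  2·m_1 + 8·m_2 + 2·m_3 = 6(Δ_2 - Δ_1) = 9
  2·m_2 + 8·m_3 + 2·m_4 = 6(Δ_3 - Δ_2) = -33
Clamped end conditions give two more equations: 2h_0·m_0 + h_0·m_1 = 6(Δ_0 - S'(-2)) = -27 and h_3·m_3 + 2h_3·m_4 = 6(S'(6) - Δ_3) = 39.
Forward elimination and back-substitution give m_0 = -895/112, m_1 = 139/56, m_2 = 41/16, m_3 = -461/56, m_4 = 1553/112.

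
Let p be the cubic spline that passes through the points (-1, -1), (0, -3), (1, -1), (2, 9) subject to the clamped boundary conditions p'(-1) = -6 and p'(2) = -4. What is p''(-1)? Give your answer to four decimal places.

14.1333

Let M_i = p''(x_i). Step sizes h_i = 1, 1, 1; slopes of the chords Δ_i = (y_(i+1) - y_i)/h_i = -2, 2, 10.
  1·M_0 + 4·M_1 + 1·M_2 = 6(Δ_1 - Δ_0) = 24
  1·M_1 + 4·M_2 + 1·M_3 = 6(Δ_2 - Δ_1) = 48
Clamped end conditions give two more equations: 2h_0·M_0 + h_0·M_1 = 6(Δ_0 - p'(-1)) = 24 and h_2·M_2 + 2h_2·M_3 = 6(p'(2) - Δ_2) = -84.
Forward elimination and back-substitution give M_0 = 212/15, M_1 = -64/15, M_2 = 404/15, M_3 = -832/15.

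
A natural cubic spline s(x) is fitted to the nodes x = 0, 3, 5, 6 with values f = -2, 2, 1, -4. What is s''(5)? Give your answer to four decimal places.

With M_i denoting the second derivative at x_i, h_i = 3, 2, 1, and Δ_i = (y_(i+1) − y_i)/h_i = 4/3, -1/2, -5:
  3·M_0 + 10·M_1 + 2·M_2 = 6(Δ_1 - Δ_0) = -11
  2·M_1 + 6·M_2 + 1·M_3 = 6(Δ_2 - Δ_1) = -27
Natural end conditions: M_0 = M_3 = 0.
Solving: M_0 = 0, M_1 = -3/14, M_2 = -31/7, M_3 = 0.

-4.4286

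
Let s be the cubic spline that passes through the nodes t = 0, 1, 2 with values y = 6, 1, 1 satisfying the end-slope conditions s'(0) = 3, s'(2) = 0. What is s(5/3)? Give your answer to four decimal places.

Write M_i for s''(x_i). With h_i = 1, 1 and divided differences Δ_i = -5, 0, the continuity of s' gives the tridiagonal system
  1·M_0 + 4·M_1 + 1·M_2 = 6(Δ_1 - Δ_0) = 30
Clamped end conditions give two more equations: 2h_0·M_0 + h_0·M_1 = 6(Δ_0 - s'(0)) = -48 and h_1·M_1 + 2h_1·M_2 = 6(s'(2) - Δ_1) = 0.
Forward elimination and back-substitution give M_0 = -33, M_1 = 18, M_2 = -9.
On [1, 2], s(t) = 1 - 9/2·(t - 1) + 9·(t - 1)² - 9/2·(t - 1)³.
With (t - 1) = 2/3: s(5/3) = 2/3.

0.6667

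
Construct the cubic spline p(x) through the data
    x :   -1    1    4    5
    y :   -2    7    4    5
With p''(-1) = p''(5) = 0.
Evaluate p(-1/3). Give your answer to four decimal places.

1.8346

Put m_i = p'' at the i-th knot. Here h = (2, 3, 1) and Δ = (9/2, -1, 1), so the interior equations h_(i-1)·m_(i-1) + 2(h_(i-1)+h_i)·m_i + h_i·m_(i+1) = 6(Δ_i − Δ_(i-1)) read
  2·m_0 + 10·m_1 + 3·m_2 = 6(Δ_1 - Δ_0) = -33
  3·m_1 + 8·m_2 + 1·m_3 = 6(Δ_2 - Δ_1) = 12
Natural end conditions: m_0 = m_3 = 0.
Solving: m_0 = 0, m_1 = -300/71, m_2 = 219/71, m_3 = 0.
On [-1, 1], p(x) = -2 + 839/142·(x + 1) + 0·(x + 1)² - 25/71·(x + 1)³.
With (x + 1) = 2/3: p(-1/3) = 3517/1917.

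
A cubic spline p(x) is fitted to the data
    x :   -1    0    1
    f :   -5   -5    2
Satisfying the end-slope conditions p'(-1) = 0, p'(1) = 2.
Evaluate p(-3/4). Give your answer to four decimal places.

Put M_i = p'' at the i-th knot. Here h = (1, 1) and Δ = (0, 7), so the interior equations h_(i-1)·M_(i-1) + 2(h_(i-1)+h_i)·M_i + h_i·M_(i+1) = 6(Δ_i − Δ_(i-1)) read
  1·M_0 + 4·M_1 + 1·M_2 = 6(Δ_1 - Δ_0) = 42
Clamped end conditions give two more equations: 2h_0·M_0 + h_0·M_1 = 6(Δ_0 - p'(-1)) = 0 and h_1·M_1 + 2h_1·M_2 = 6(p'(1) - Δ_1) = -30.
Solving: M_0 = -19/2, M_1 = 19, M_2 = -49/2.
On [-1, 0], p(x) = -5 + 0·(x + 1) - 19/4·(x + 1)² + 19/4·(x + 1)³.
With (x + 1) = 1/4: p(-3/4) = -1337/256.

-5.2227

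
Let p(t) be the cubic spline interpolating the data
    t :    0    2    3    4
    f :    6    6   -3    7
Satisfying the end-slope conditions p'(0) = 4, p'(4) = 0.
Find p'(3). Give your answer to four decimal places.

3.4545

Put σ_i = p'' at the i-th knot. Here h = (2, 1, 1) and Δ = (0, -9, 10), so the interior equations h_(i-1)·σ_(i-1) + 2(h_(i-1)+h_i)·σ_i + h_i·σ_(i+1) = 6(Δ_i − Δ_(i-1)) read
  2·σ_0 + 6·σ_1 + 1·σ_2 = 6(Δ_1 - Δ_0) = -54
  1·σ_1 + 4·σ_2 + 1·σ_3 = 6(Δ_2 - Δ_1) = 114
Clamped end conditions give two more equations: 2h_0·σ_0 + h_0·σ_1 = 6(Δ_0 - p'(0)) = -24 and h_2·σ_2 + 2h_2·σ_3 = 6(p'(4) - Δ_2) = -60.
Forward elimination and back-substitution give σ_0 = 31/11, σ_1 = -194/11, σ_2 = 508/11, σ_3 = -584/11.
On [3, 4], p'(t) = b_2 + 2c_2·(t - 3) + 3d_2·(t - 3)² with b_2 = Δ_2 - h_2(2σ_2 + σ_3)/6 = 38/11, c_2 = σ_2/2 = 254/11, d_2 = (σ_3 - σ_2)/(6h_2) = -182/11. So p'(3) = 38/11.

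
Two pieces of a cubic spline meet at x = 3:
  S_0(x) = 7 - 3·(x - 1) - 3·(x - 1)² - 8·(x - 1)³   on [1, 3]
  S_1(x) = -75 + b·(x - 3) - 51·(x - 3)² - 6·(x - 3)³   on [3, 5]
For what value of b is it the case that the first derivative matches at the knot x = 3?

S_0'(x) = -3 - 6·(x - 1) - 24·(x - 1)², so S_0'(3) = -111. On the right, S_1'(3) = b, so b = -111.

-111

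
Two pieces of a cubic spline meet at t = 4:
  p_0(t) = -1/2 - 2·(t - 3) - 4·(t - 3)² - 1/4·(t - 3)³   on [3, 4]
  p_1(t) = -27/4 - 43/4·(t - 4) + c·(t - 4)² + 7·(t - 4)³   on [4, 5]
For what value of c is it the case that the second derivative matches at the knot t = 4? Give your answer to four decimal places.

p_0''(t) = -8 - 3/2·(t - 3), so p_0''(4) = -19/2. On the right, p_1''(4) = 2c, so c = -19/4.

-4.7500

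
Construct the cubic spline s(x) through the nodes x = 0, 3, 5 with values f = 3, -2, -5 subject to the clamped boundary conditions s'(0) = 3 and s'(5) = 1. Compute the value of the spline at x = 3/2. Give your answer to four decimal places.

2.8438

With M_i denoting the second derivative at x_i, h_i = 3, 2, and Δ_i = (y_(i+1) − y_i)/h_i = -5/3, -3/2:
  3·M_0 + 10·M_1 + 2·M_2 = 6(Δ_1 - Δ_0) = 1
Clamped end conditions give two more equations: 2h_0·M_0 + h_0·M_1 = 6(Δ_0 - s'(0)) = -28 and h_1·M_1 + 2h_1·M_2 = 6(s'(5) - Δ_1) = 15.
Solving the tridiagonal system: M_0 = -31/6, M_1 = 1, M_2 = 13/4.
On [0, 3], s(x) = 3 + 3·x - 31/12·x² + 37/108·x³.
With x = 3/2: s(3/2) = 91/32.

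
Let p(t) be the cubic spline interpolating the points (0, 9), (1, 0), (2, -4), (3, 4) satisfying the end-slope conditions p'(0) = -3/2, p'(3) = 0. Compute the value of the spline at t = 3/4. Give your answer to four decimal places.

Let σ_i = p''(x_i). Step sizes h_i = 1, 1, 1; slopes of the chords Δ_i = (y_(i+1) - y_i)/h_i = -9, -4, 8.
  1·σ_0 + 4·σ_1 + 1·σ_2 = 6(Δ_1 - Δ_0) = 30
  1·σ_1 + 4·σ_2 + 1·σ_3 = 6(Δ_2 - Δ_1) = 72
Clamped end conditions give two more equations: 2h_0·σ_0 + h_0·σ_1 = 6(Δ_0 - p'(0)) = -45 and h_2·σ_2 + 2h_2·σ_3 = 6(p'(3) - Δ_2) = -48.
Solving: σ_0 = -132/5, σ_1 = 39/5, σ_2 = 126/5, σ_3 = -183/5.
On [0, 1], p(t) = 9 - 3/2·t - 66/5·t² + 57/10·t³.
With t = 3/4: p(3/4) = 1827/640.

2.8547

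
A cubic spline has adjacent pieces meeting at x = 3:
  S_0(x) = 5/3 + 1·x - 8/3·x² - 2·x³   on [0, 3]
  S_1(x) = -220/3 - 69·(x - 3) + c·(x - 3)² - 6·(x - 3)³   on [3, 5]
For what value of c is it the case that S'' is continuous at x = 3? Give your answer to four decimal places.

-20.6667

S_0''(x) = -16/3 - 12·x, so S_0''(3) = -124/3. On the right, S_1''(3) = 2c, so c = -62/3.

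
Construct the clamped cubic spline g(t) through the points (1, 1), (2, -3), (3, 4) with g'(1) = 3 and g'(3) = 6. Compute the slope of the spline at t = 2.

Let M_i = g''(x_i). Step sizes h_i = 1, 1; slopes of the chords Δ_i = (y_(i+1) - y_i)/h_i = -4, 7.
  1·M_0 + 4·M_1 + 1·M_2 = 6(Δ_1 - Δ_0) = 66
Clamped end conditions give two more equations: 2h_0·M_0 + h_0·M_1 = 6(Δ_0 - g'(1)) = -42 and h_1·M_1 + 2h_1·M_2 = 6(g'(3) - Δ_1) = -6.
Solving the tridiagonal system: M_0 = -36, M_1 = 30, M_2 = -18.
On [2, 3], g'(t) = b_1 + 2c_1·(t - 2) + 3d_1·(t - 2)² with b_1 = Δ_1 - h_1(2M_1 + M_2)/6 = 0, c_1 = M_1/2 = 15, d_1 = (M_2 - M_1)/(6h_1) = -8. So g'(2) = 0.

0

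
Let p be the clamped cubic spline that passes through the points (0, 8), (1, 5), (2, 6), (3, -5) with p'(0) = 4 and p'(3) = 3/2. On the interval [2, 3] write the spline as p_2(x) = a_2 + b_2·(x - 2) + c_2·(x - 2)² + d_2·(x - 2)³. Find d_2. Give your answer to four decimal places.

With M_i denoting the second derivative at x_i, h_i = 1, 1, 1, and Δ_i = (y_(i+1) − y_i)/h_i = -3, 1, -11:
  1·M_0 + 4·M_1 + 1·M_2 = 6(Δ_1 - Δ_0) = 24
  1·M_1 + 4·M_2 + 1·M_3 = 6(Δ_2 - Δ_1) = -72
Clamped end conditions give two more equations: 2h_0·M_0 + h_0·M_1 = 6(Δ_0 - p'(0)) = -42 and h_2·M_2 + 2h_2·M_3 = 6(p'(3) - Δ_2) = 75.
Solving the tridiagonal system: M_0 = -493/15, M_1 = 356/15, M_2 = -571/15, M_3 = 848/15.
On [2, 3], with p_2(x) = a_2 + b_2·(x - 2) + c_2·(x - 2)² + d_2·(x - 2)³: c_2 = M_2/2 = -571/30, d_2 = (M_3 - M_2)/(6h_2) = 473/30, b_2 = Δ_2 - h_2(2M_2 + M_3)/6 = -116/15.

15.7667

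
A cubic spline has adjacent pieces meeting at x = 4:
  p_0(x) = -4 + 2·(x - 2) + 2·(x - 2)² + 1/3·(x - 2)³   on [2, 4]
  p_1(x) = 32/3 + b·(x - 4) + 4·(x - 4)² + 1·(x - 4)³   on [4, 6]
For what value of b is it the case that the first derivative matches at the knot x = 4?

14

p_0'(x) = 2 + 4·(x - 2) + 1·(x - 2)², so p_0'(4) = 14. On the right, p_1'(4) = b, so b = 14.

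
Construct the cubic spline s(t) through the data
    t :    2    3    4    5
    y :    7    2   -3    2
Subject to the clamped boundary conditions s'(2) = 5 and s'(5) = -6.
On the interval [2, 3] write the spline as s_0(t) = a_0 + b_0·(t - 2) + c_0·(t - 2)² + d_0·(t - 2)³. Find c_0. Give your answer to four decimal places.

-15.2667

Put σ_i = s'' at the i-th knot. Here h = (1, 1, 1) and Δ = (-5, -5, 5), so the interior equations h_(i-1)·σ_(i-1) + 2(h_(i-1)+h_i)·σ_i + h_i·σ_(i+1) = 6(Δ_i − Δ_(i-1)) read
  1·σ_0 + 4·σ_1 + 1·σ_2 = 6(Δ_1 - Δ_0) = 0
  1·σ_1 + 4·σ_2 + 1·σ_3 = 6(Δ_2 - Δ_1) = 60
Clamped end conditions give two more equations: 2h_0·σ_0 + h_0·σ_1 = 6(Δ_0 - s'(2)) = -60 and h_2·σ_2 + 2h_2·σ_3 = 6(s'(5) - Δ_2) = -66.
Solving: σ_0 = -458/15, σ_1 = 16/15, σ_2 = 394/15, σ_3 = -692/15.
On [2, 3], with s_0(t) = a_0 + b_0·(t - 2) + c_0·(t - 2)² + d_0·(t - 2)³: c_0 = σ_0/2 = -229/15, d_0 = (σ_1 - σ_0)/(6h_0) = 79/15, b_0 = Δ_0 - h_0(2σ_0 + σ_1)/6 = 5.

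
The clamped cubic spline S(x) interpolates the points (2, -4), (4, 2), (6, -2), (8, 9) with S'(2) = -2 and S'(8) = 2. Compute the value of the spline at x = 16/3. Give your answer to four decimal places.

Put σ_i = S'' at the i-th knot. Here h = (2, 2, 2) and Δ = (3, -2, 11/2), so the interior equations h_(i-1)·σ_(i-1) + 2(h_(i-1)+h_i)·σ_i + h_i·σ_(i+1) = 6(Δ_i − Δ_(i-1)) read
  2·σ_0 + 8·σ_1 + 2·σ_2 = 6(Δ_1 - Δ_0) = -30
  2·σ_1 + 8·σ_2 + 2·σ_3 = 6(Δ_2 - Δ_1) = 45
Clamped end conditions give two more equations: 2h_0·σ_0 + h_0·σ_1 = 6(Δ_0 - S'(2)) = 30 and h_2·σ_2 + 2h_2·σ_3 = 6(S'(8) - Δ_2) = -21.
Forward elimination and back-substitution give σ_0 = 367/30, σ_1 = -142/15, σ_2 = 319/30, σ_3 = -317/30.
On [4, 6], S(x) = 2 + 23/30·(x - 4) - 71/15·(x - 4)² + 67/40·(x - 4)³.
With (x - 4) = 4/3: S(16/3) = -64/45.

-1.4222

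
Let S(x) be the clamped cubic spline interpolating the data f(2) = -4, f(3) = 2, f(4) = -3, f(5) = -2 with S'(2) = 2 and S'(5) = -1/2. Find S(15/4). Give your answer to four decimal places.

-1.7297

With m_i denoting the second derivative at x_i, h_i = 1, 1, 1, and Δ_i = (y_(i+1) − y_i)/h_i = 6, -5, 1:
  1·m_0 + 4·m_1 + 1·m_2 = 6(Δ_1 - Δ_0) = -66
  1·m_1 + 4·m_2 + 1·m_3 = 6(Δ_2 - Δ_1) = 36
Clamped end conditions give two more equations: 2h_0·m_0 + h_0·m_1 = 6(Δ_0 - S'(2)) = 24 and h_2·m_2 + 2h_2·m_3 = 6(S'(5) - Δ_2) = -9.
Solving the tridiagonal system: m_0 = 389/15, m_1 = -418/15, m_2 = 293/15, m_3 = -214/15.
On [3, 4], S(x) = 2 + 31/30·(x - 3) - 209/15·(x - 3)² + 79/10·(x - 3)³.
With (x - 3) = 3/4: S(15/4) = -1107/640.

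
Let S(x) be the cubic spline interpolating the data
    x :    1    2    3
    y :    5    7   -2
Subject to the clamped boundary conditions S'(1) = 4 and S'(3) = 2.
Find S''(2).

Write M_i for S''(x_i). With h_i = 1, 1 and divided differences Δ_i = 2, -9, the continuity of S' gives the tridiagonal system
  1·M_0 + 4·M_1 + 1·M_2 = 6(Δ_1 - Δ_0) = -66
Clamped end conditions give two more equations: 2h_0·M_0 + h_0·M_1 = 6(Δ_0 - S'(1)) = -12 and h_1·M_1 + 2h_1·M_2 = 6(S'(3) - Δ_1) = 66.
Forward elimination and back-substitution give M_0 = 19/2, M_1 = -31, M_2 = 97/2.

-31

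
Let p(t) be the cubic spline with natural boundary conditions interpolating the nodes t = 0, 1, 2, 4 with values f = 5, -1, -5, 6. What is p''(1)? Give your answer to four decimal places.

Let M_i = p''(x_i). Step sizes h_i = 1, 1, 2; slopes of the chords Δ_i = (y_(i+1) - y_i)/h_i = -6, -4, 11/2.
  1·M_0 + 4·M_1 + 1·M_2 = 6(Δ_1 - Δ_0) = 12
  1·M_1 + 6·M_2 + 2·M_3 = 6(Δ_2 - Δ_1) = 57
Natural end conditions: M_0 = M_3 = 0.
Solving the tridiagonal system: M_0 = 0, M_1 = 15/23, M_2 = 216/23, M_3 = 0.

0.6522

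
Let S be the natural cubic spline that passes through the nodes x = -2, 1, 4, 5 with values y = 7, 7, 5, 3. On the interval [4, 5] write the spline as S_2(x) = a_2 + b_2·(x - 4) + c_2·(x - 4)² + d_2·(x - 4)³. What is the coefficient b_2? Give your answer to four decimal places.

-1.6782

Put M_i = S'' at the i-th knot. Here h = (3, 3, 1) and Δ = (0, -2/3, -2), so the interior equations h_(i-1)·M_(i-1) + 2(h_(i-1)+h_i)·M_i + h_i·M_(i+1) = 6(Δ_i − Δ_(i-1)) read
  3·M_0 + 12·M_1 + 3·M_2 = 6(Δ_1 - Δ_0) = -4
  3·M_1 + 8·M_2 + 1·M_3 = 6(Δ_2 - Δ_1) = -8
Natural end conditions: M_0 = M_3 = 0.
Solving: M_0 = 0, M_1 = -8/87, M_2 = -28/29, M_3 = 0.
On [4, 5], with S_2(x) = a_2 + b_2·(x - 4) + c_2·(x - 4)² + d_2·(x - 4)³: c_2 = M_2/2 = -14/29, d_2 = (M_3 - M_2)/(6h_2) = 14/87, b_2 = Δ_2 - h_2(2M_2 + M_3)/6 = -146/87.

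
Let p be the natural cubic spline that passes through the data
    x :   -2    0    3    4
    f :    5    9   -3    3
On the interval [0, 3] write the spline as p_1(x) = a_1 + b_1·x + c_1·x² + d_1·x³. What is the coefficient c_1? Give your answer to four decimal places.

-3.2958

Write m_i for p''(x_i). With h_i = 2, 3, 1 and divided differences Δ_i = 2, -4, 6, the continuity of p' gives the tridiagonal system
  2·m_0 + 10·m_1 + 3·m_2 = 6(Δ_1 - Δ_0) = -36
  3·m_1 + 8·m_2 + 1·m_3 = 6(Δ_2 - Δ_1) = 60
Natural end conditions: m_0 = m_3 = 0.
Forward elimination and back-substitution give m_0 = 0, m_1 = -468/71, m_2 = 708/71, m_3 = 0.
On [0, 3], with p_1(x) = a_1 + b_1·x + c_1·x² + d_1·x³: c_1 = m_1/2 = -234/71, d_1 = (m_2 - m_1)/(6h_1) = 196/213, b_1 = Δ_1 - h_1(2m_1 + m_2)/6 = -170/71.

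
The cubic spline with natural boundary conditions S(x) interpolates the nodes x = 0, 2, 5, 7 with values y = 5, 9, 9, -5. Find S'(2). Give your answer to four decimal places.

2.0440

Let m_i = S''(x_i). Step sizes h_i = 2, 3, 2; slopes of the chords Δ_i = (y_(i+1) - y_i)/h_i = 2, 0, -7.
  2·m_0 + 10·m_1 + 3·m_2 = 6(Δ_1 - Δ_0) = -12
  3·m_1 + 10·m_2 + 2·m_3 = 6(Δ_2 - Δ_1) = -42
Natural end conditions: m_0 = m_3 = 0.
Hence m_0 = 0, m_1 = 6/91, m_2 = -384/91, m_3 = 0.
On [2, 5], S'(x) = b_1 + 2c_1·(x - 2) + 3d_1·(x - 2)² with b_1 = Δ_1 - h_1(2m_1 + m_2)/6 = 186/91, c_1 = m_1/2 = 3/91, d_1 = (m_2 - m_1)/(6h_1) = -5/21. So S'(2) = 186/91.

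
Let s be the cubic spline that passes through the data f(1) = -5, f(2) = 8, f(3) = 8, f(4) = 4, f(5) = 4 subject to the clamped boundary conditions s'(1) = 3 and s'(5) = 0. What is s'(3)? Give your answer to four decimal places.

Let M_i = s''(x_i). Step sizes h_i = 1, 1, 1, 1; slopes of the chords Δ_i = (y_(i+1) - y_i)/h_i = 13, 0, -4, 0.
  1·M_0 + 4·M_1 + 1·M_2 = 6(Δ_1 - Δ_0) = -78
  1·M_1 + 4·M_2 + 1·M_3 = 6(Δ_2 - Δ_1) = -24
  1·M_2 + 4·M_3 + 1·M_4 = 6(Δ_3 - Δ_2) = 24
Clamped end conditions give two more equations: 2h_0·M_0 + h_0·M_1 = 6(Δ_0 - s'(1)) = 60 and h_3·M_3 + 2h_3·M_4 = 6(s'(5) - Δ_3) = 0.
Hence M_0 = 318/7, M_1 = -216/7, M_2 = 0, M_3 = 48/7, M_4 = -24/7.
On [3, 4], s'(x) = b_2 + 2c_2·(x - 3) + 3d_2·(x - 3)² with b_2 = Δ_2 - h_2(2M_2 + M_3)/6 = -36/7, c_2 = M_2/2 = 0, d_2 = (M_3 - M_2)/(6h_2) = 8/7. So s'(3) = -36/7.

-5.1429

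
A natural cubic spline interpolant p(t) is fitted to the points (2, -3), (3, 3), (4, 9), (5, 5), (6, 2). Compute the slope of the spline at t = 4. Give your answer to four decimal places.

0.8750

With M_i denoting the second derivative at x_i, h_i = 1, 1, 1, 1, and Δ_i = (y_(i+1) − y_i)/h_i = 6, 6, -4, -3:
  1·M_0 + 4·M_1 + 1·M_2 = 6(Δ_1 - Δ_0) = 0
  1·M_1 + 4·M_2 + 1·M_3 = 6(Δ_2 - Δ_1) = -60
  1·M_2 + 4·M_3 + 1·M_4 = 6(Δ_3 - Δ_2) = 6
Natural end conditions: M_0 = M_4 = 0.
Solving: M_0 = 0, M_1 = 123/28, M_2 = -123/7, M_3 = 165/28, M_4 = 0.
On [4, 5], p'(t) = b_2 + 2c_2·(t - 4) + 3d_2·(t - 4)² with b_2 = Δ_2 - h_2(2M_2 + M_3)/6 = 7/8, c_2 = M_2/2 = -123/14, d_2 = (M_3 - M_2)/(6h_2) = 219/56. So p'(4) = 7/8.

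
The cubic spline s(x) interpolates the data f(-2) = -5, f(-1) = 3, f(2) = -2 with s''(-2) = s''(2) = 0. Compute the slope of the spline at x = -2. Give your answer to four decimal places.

9.2083

Let M_i = s''(x_i). Step sizes h_i = 1, 3; slopes of the chords Δ_i = (y_(i+1) - y_i)/h_i = 8, -5/3.
  1·M_0 + 8·M_1 + 3·M_2 = 6(Δ_1 - Δ_0) = -58
Natural end conditions: M_0 = M_2 = 0.
Solving: M_0 = 0, M_1 = -29/4, M_2 = 0.
On [-2, -1], s'(x) = b_0 + 2c_0·(x + 2) + 3d_0·(x + 2)² with b_0 = Δ_0 - h_0(2M_0 + M_1)/6 = 221/24, c_0 = M_0/2 = 0, d_0 = (M_1 - M_0)/(6h_0) = -29/24. So s'(-2) = 221/24.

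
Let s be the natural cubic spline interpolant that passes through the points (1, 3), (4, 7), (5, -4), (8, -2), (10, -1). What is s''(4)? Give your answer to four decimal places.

Let m_i = s''(x_i). Step sizes h_i = 3, 1, 3, 2; slopes of the chords Δ_i = (y_(i+1) - y_i)/h_i = 4/3, -11, 2/3, 1/2.
  3·m_0 + 8·m_1 + 1·m_2 = 6(Δ_1 - Δ_0) = -74
  1·m_1 + 8·m_2 + 3·m_3 = 6(Δ_2 - Δ_1) = 70
  3·m_2 + 10·m_3 + 2·m_4 = 6(Δ_3 - Δ_2) = -1
Natural end conditions: m_0 = m_4 = 0.
Solving: m_0 = 0, m_1 = -5957/558, m_2 = 3182/279, m_3 = -655/186, m_4 = 0.

-10.6756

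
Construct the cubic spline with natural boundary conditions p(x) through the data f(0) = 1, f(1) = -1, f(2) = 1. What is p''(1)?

6

With M_i denoting the second derivative at x_i, h_i = 1, 1, and Δ_i = (y_(i+1) − y_i)/h_i = -2, 2:
  1·M_0 + 4·M_1 + 1·M_2 = 6(Δ_1 - Δ_0) = 24
Natural end conditions: M_0 = M_2 = 0.
Solving the tridiagonal system: M_0 = 0, M_1 = 6, M_2 = 0.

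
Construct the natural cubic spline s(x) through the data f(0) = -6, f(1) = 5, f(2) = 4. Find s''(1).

-18

Let σ_i = s''(x_i). Step sizes h_i = 1, 1; slopes of the chords Δ_i = (y_(i+1) - y_i)/h_i = 11, -1.
  1·σ_0 + 4·σ_1 + 1·σ_2 = 6(Δ_1 - Δ_0) = -72
Natural end conditions: σ_0 = σ_2 = 0.
Solving the tridiagonal system: σ_0 = 0, σ_1 = -18, σ_2 = 0.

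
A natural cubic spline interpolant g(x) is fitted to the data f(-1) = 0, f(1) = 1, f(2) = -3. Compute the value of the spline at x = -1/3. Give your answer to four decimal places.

Put m_i = g'' at the i-th knot. Here h = (2, 1) and Δ = (1/2, -4), so the interior equations h_(i-1)·m_(i-1) + 2(h_(i-1)+h_i)·m_i + h_i·m_(i+1) = 6(Δ_i − Δ_(i-1)) read
  2·m_0 + 6·m_1 + 1·m_2 = 6(Δ_1 - Δ_0) = -27
Natural end conditions: m_0 = m_2 = 0.
Solving: m_0 = 0, m_1 = -9/2, m_2 = 0.
On [-1, 1], g(x) = 0 + 2·(x + 1) + 0·(x + 1)² - 3/8·(x + 1)³.
With (x + 1) = 2/3: g(-1/3) = 11/9.

1.2222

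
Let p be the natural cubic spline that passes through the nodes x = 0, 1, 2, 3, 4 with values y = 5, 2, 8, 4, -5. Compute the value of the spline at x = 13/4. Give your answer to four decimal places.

1.9023

Put σ_i = p'' at the i-th knot. Here h = (1, 1, 1, 1) and Δ = (-3, 6, -4, -9), so the interior equations h_(i-1)·σ_(i-1) + 2(h_(i-1)+h_i)·σ_i + h_i·σ_(i+1) = 6(Δ_i − Δ_(i-1)) read
  1·σ_0 + 4·σ_1 + 1·σ_2 = 6(Δ_1 - Δ_0) = 54
  1·σ_1 + 4·σ_2 + 1·σ_3 = 6(Δ_2 - Δ_1) = -60
  1·σ_2 + 4·σ_3 + 1·σ_4 = 6(Δ_3 - Δ_2) = -30
Natural end conditions: σ_0 = σ_4 = 0.
Solving: σ_0 = 0, σ_1 = 255/14, σ_2 = -132/7, σ_3 = -39/14, σ_4 = 0.
On [3, 4], p(x) = 4 - 113/14·(x - 3) - 39/28·(x - 3)² + 13/28·(x - 3)³.
With (x - 3) = 1/4: p(13/4) = 487/256.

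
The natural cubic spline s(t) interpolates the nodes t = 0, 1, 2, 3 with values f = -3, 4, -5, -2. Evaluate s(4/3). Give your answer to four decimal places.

Let M_i = s''(x_i). Step sizes h_i = 1, 1, 1; slopes of the chords Δ_i = (y_(i+1) - y_i)/h_i = 7, -9, 3.
  1·M_0 + 4·M_1 + 1·M_2 = 6(Δ_1 - Δ_0) = -96
  1·M_1 + 4·M_2 + 1·M_3 = 6(Δ_2 - Δ_1) = 72
Natural end conditions: M_0 = M_3 = 0.
Forward elimination and back-substitution give M_0 = 0, M_1 = -152/5, M_2 = 128/5, M_3 = 0.
On [1, 2], s(t) = 4 - 47/15·(t - 1) - 76/5·(t - 1)² + 28/3·(t - 1)³.
With (t - 1) = 1/3: s(4/3) = 653/405.

1.6123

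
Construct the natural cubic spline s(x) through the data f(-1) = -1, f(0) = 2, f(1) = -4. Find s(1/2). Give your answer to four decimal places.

-0.1563

With σ_i denoting the second derivative at x_i, h_i = 1, 1, and Δ_i = (y_(i+1) − y_i)/h_i = 3, -6:
  1·σ_0 + 4·σ_1 + 1·σ_2 = 6(Δ_1 - Δ_0) = -54
Natural end conditions: σ_0 = σ_2 = 0.
Hence σ_0 = 0, σ_1 = -27/2, σ_2 = 0.
On [0, 1], s(x) = 2 - 3/2·x - 27/4·x² + 9/4·x³.
With x = 1/2: s(1/2) = -5/32.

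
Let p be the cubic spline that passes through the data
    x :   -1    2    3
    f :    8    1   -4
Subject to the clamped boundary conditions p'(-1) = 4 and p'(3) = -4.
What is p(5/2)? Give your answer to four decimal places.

-1.6875

Let M_i = p''(x_i). Step sizes h_i = 3, 1; slopes of the chords Δ_i = (y_(i+1) - y_i)/h_i = -7/3, -5.
  3·M_0 + 8·M_1 + 1·M_2 = 6(Δ_1 - Δ_0) = -16
Clamped end conditions give two more equations: 2h_0·M_0 + h_0·M_1 = 6(Δ_0 - p'(-1)) = -38 and h_1·M_1 + 2h_1·M_2 = 6(p'(3) - Δ_1) = 6.
Solving the tridiagonal system: M_0 = -19/3, M_1 = 0, M_2 = 3.
On [2, 3], p(x) = 1 - 11/2·(x - 2) + 0·(x - 2)² + 1/2·(x - 2)³.
With (x - 2) = 1/2: p(5/2) = -27/16.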